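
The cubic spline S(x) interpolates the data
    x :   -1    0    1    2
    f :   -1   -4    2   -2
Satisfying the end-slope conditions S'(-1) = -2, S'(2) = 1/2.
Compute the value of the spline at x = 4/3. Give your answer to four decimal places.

Write m_i for S''(x_i). With h_i = 1, 1, 1 and divided differences Δ_i = -3, 6, -4, the continuity of S' gives the tridiagonal system
  1·m_0 + 4·m_1 + 1·m_2 = 6(Δ_1 - Δ_0) = 54
  1·m_1 + 4·m_2 + 1·m_3 = 6(Δ_2 - Δ_1) = -60
Clamped end conditions give two more equations: 2h_0·m_0 + h_0·m_1 = 6(Δ_0 - S'(-1)) = -6 and h_2·m_2 + 2h_2·m_3 = 6(S'(2) - Δ_2) = 27.
Forward elimination and back-substitution give m_0 = -227/15, m_1 = 364/15, m_2 = -419/15, m_3 = 412/15.
On [1, 2], S(x) = 2 + 11/15·(x - 1) - 419/30·(x - 1)² + 277/30·(x - 1)³.
With (x - 1) = 1/3: S(4/3) = 419/405.

1.0346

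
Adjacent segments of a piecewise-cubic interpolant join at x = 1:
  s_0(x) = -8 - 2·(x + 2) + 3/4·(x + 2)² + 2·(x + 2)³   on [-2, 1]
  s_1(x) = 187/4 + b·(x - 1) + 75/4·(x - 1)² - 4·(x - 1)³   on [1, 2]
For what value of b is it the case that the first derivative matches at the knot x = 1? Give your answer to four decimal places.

56.5000

s_0'(x) = -2 + 3/2·(x + 2) + 6·(x + 2)², so s_0'(1) = 113/2. On the right, s_1'(1) = b, so b = 113/2.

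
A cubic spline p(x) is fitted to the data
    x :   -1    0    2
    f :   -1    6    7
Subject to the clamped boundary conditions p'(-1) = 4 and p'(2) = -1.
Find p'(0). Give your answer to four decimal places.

With σ_i denoting the second derivative at x_i, h_i = 1, 2, and Δ_i = (y_(i+1) − y_i)/h_i = 7, 1/2:
  1·σ_0 + 6·σ_1 + 2·σ_2 = 6(Δ_1 - Δ_0) = -39
Clamped end conditions give two more equations: 2h_0·σ_0 + h_0·σ_1 = 6(Δ_0 - p'(-1)) = 18 and h_1·σ_1 + 2h_1·σ_2 = 6(p'(2) - Δ_1) = -9.
Solving: σ_0 = 83/6, σ_1 = -29/3, σ_2 = 31/12.
On [0, 2], p'(x) = b_1 + 2c_1·x + 3d_1·x² with b_1 = Δ_1 - h_1(2σ_1 + σ_2)/6 = 73/12, c_1 = σ_1/2 = -29/6, d_1 = (σ_2 - σ_1)/(6h_1) = 49/48. So p'(0) = 73/12.

6.0833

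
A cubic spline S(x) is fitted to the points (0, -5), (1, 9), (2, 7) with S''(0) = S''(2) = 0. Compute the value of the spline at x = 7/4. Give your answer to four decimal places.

With m_i denoting the second derivative at x_i, h_i = 1, 1, and Δ_i = (y_(i+1) − y_i)/h_i = 14, -2:
  1·m_0 + 4·m_1 + 1·m_2 = 6(Δ_1 - Δ_0) = -96
Natural end conditions: m_0 = m_2 = 0.
Forward elimination and back-substitution give m_0 = 0, m_1 = -24, m_2 = 0.
On [1, 2], S(x) = 9 + 6·(x - 1) - 12·(x - 1)² + 4·(x - 1)³.
With (x - 1) = 3/4: S(7/4) = 135/16.

8.4375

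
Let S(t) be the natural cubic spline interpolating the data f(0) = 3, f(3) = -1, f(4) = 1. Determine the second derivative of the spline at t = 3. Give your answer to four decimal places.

With m_i denoting the second derivative at x_i, h_i = 3, 1, and Δ_i = (y_(i+1) − y_i)/h_i = -4/3, 2:
  3·m_0 + 8·m_1 + 1·m_2 = 6(Δ_1 - Δ_0) = 20
Natural end conditions: m_0 = m_2 = 0.
Solving: m_0 = 0, m_1 = 5/2, m_2 = 0.

2.5000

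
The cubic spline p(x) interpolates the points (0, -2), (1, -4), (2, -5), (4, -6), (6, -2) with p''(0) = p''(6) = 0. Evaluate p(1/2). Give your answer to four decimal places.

Write M_i for p''(x_i). With h_i = 1, 1, 2, 2 and divided differences Δ_i = -2, -1, -1/2, 2, the continuity of p' gives the tridiagonal system
  1·M_0 + 4·M_1 + 1·M_2 = 6(Δ_1 - Δ_0) = 6
  1·M_1 + 6·M_2 + 2·M_3 = 6(Δ_2 - Δ_1) = 3
  2·M_2 + 8·M_3 + 2·M_4 = 6(Δ_3 - Δ_2) = 15
Natural end conditions: M_0 = M_4 = 0.
Solving the tridiagonal system: M_0 = 0, M_1 = 45/28, M_2 = -3/7, M_3 = 111/56, M_4 = 0.
On [0, 1], p(x) = -2 - 127/56·x + 0·x² + 15/56·x³.
With x = 1/2: p(1/2) = -1389/448.

-3.1004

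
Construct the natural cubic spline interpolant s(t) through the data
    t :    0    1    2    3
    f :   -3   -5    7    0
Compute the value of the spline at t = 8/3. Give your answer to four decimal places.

4.1111

Write M_i for s''(x_i). With h_i = 1, 1, 1 and divided differences Δ_i = -2, 12, -7, the continuity of s' gives the tridiagonal system
  1·M_0 + 4·M_1 + 1·M_2 = 6(Δ_1 - Δ_0) = 84
  1·M_1 + 4·M_2 + 1·M_3 = 6(Δ_2 - Δ_1) = -114
Natural end conditions: M_0 = M_3 = 0.
Hence M_0 = 0, M_1 = 30, M_2 = -36, M_3 = 0.
On [2, 3], s(t) = 7 + 5·(t - 2) - 18·(t - 2)² + 6·(t - 2)³.
With (t - 2) = 2/3: s(8/3) = 37/9.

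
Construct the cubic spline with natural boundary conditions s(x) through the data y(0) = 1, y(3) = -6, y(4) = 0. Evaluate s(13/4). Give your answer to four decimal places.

Put σ_i = s'' at the i-th knot. Here h = (3, 1) and Δ = (-7/3, 6), so the interior equations h_(i-1)·σ_(i-1) + 2(h_(i-1)+h_i)·σ_i + h_i·σ_(i+1) = 6(Δ_i − Δ_(i-1)) read
  3·σ_0 + 8·σ_1 + 1·σ_2 = 6(Δ_1 - Δ_0) = 50
Natural end conditions: σ_0 = σ_2 = 0.
Hence σ_0 = 0, σ_1 = 25/4, σ_2 = 0.
On [3, 4], s(x) = -6 + 47/12·(x - 3) + 25/8·(x - 3)² - 25/24·(x - 3)³.
With (x - 3) = 1/4: s(13/4) = -2479/512.

-4.8418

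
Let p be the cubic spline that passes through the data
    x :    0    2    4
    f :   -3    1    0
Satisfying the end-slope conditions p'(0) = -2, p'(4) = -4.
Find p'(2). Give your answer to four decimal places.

With M_i denoting the second derivative at x_i, h_i = 2, 2, and Δ_i = (y_(i+1) − y_i)/h_i = 2, -1/2:
  2·M_0 + 8·M_1 + 2·M_2 = 6(Δ_1 - Δ_0) = -15
Clamped end conditions give two more equations: 2h_0·M_0 + h_0·M_1 = 6(Δ_0 - p'(0)) = 24 and h_1·M_1 + 2h_1·M_2 = 6(p'(4) - Δ_1) = -21.
Hence M_0 = 59/8, M_1 = -11/4, M_2 = -31/8.
On [2, 4], p'(x) = b_1 + 2c_1·(x - 2) + 3d_1·(x - 2)² with b_1 = Δ_1 - h_1(2M_1 + M_2)/6 = 21/8, c_1 = M_1/2 = -11/8, d_1 = (M_2 - M_1)/(6h_1) = -3/32. So p'(2) = 21/8.

2.6250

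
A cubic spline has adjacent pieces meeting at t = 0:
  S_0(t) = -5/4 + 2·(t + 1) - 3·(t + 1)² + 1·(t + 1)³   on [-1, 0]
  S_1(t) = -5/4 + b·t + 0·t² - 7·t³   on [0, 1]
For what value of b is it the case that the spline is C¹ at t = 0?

-1

S_0'(t) = 2 - 6·(t + 1) + 3·(t + 1)², so S_0'(0) = -1. On the right, S_1'(0) = b, so b = -1.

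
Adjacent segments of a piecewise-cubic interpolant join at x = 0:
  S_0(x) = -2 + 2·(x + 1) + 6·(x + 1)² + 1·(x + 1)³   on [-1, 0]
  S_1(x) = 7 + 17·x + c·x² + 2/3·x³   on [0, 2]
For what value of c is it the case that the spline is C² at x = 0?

9

S_0''(x) = 12 + 6·(x + 1), so S_0''(0) = 18. On the right, S_1''(0) = 2c, so c = 9.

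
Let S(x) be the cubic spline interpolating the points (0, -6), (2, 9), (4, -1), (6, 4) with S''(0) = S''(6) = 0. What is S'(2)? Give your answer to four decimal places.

-0.1667

With M_i denoting the second derivative at x_i, h_i = 2, 2, 2, and Δ_i = (y_(i+1) − y_i)/h_i = 15/2, -5, 5/2:
  2·M_0 + 8·M_1 + 2·M_2 = 6(Δ_1 - Δ_0) = -75
  2·M_1 + 8·M_2 + 2·M_3 = 6(Δ_2 - Δ_1) = 45
Natural end conditions: M_0 = M_3 = 0.
Hence M_0 = 0, M_1 = -23/2, M_2 = 17/2, M_3 = 0.
On [2, 4], S'(x) = b_1 + 2c_1·(x - 2) + 3d_1·(x - 2)² with b_1 = Δ_1 - h_1(2M_1 + M_2)/6 = -1/6, c_1 = M_1/2 = -23/4, d_1 = (M_2 - M_1)/(6h_1) = 5/3. So S'(2) = -1/6.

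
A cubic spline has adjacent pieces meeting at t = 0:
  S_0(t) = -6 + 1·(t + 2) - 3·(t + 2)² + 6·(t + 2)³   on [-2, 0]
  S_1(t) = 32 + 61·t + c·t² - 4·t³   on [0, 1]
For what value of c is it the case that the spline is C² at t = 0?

33

S_0''(t) = -6 + 36·(t + 2), so S_0''(0) = 66. On the right, S_1''(0) = 2c, so c = 33.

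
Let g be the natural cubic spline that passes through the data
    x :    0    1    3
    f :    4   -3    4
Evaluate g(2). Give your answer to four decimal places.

-2.1250

Write M_i for g''(x_i). With h_i = 1, 2 and divided differences Δ_i = -7, 7/2, the continuity of g' gives the tridiagonal system
  1·M_0 + 6·M_1 + 2·M_2 = 6(Δ_1 - Δ_0) = 63
Natural end conditions: M_0 = M_2 = 0.
Solving the tridiagonal system: M_0 = 0, M_1 = 21/2, M_2 = 0.
On [1, 3], g(x) = -3 - 7/2·(x - 1) + 21/4·(x - 1)² - 7/8·(x - 1)³.
With (x - 1) = 1: g(2) = -17/8.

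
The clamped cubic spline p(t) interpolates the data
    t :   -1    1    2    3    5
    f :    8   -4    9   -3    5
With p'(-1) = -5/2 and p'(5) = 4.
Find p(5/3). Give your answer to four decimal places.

6.2327

Put σ_i = p'' at the i-th knot. Here h = (2, 1, 1, 2) and Δ = (-6, 13, -12, 4), so the interior equations h_(i-1)·σ_(i-1) + 2(h_(i-1)+h_i)·σ_i + h_i·σ_(i+1) = 6(Δ_i − Δ_(i-1)) read
  2·σ_0 + 6·σ_1 + 1·σ_2 = 6(Δ_1 - Δ_0) = 114
  1·σ_1 + 4·σ_2 + 1·σ_3 = 6(Δ_2 - Δ_1) = -150
  1·σ_2 + 6·σ_3 + 2·σ_4 = 6(Δ_3 - Δ_2) = 96
Clamped end conditions give two more equations: 2h_0·σ_0 + h_0·σ_1 = 6(Δ_0 - p'(-1)) = -21 and h_3·σ_3 + 2h_3·σ_4 = 6(p'(5) - Δ_3) = 0.
Forward elimination and back-substitution give σ_0 = -2771/120, σ_1 = 2141/60, σ_2 = -647/12, σ_3 = 1799/60, σ_4 = -1799/120.
On [1, 2], p(t) = -4 + 1211/120·(t - 1) + 2141/120·(t - 1)² - 224/15·(t - 1)³.
With (t - 1) = 2/3: p(5/3) = 10097/1620.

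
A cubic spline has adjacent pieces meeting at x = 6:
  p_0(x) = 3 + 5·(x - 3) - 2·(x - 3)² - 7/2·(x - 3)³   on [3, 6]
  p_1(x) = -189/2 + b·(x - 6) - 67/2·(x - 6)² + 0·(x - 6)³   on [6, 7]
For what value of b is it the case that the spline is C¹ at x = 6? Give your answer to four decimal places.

-101.5000

p_0'(x) = 5 - 4·(x - 3) - 21/2·(x - 3)², so p_0'(6) = -203/2. On the right, p_1'(6) = b, so b = -203/2.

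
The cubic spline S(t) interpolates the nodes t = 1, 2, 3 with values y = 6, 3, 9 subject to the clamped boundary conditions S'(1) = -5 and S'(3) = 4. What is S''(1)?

Let M_i = S''(x_i). Step sizes h_i = 1, 1; slopes of the chords Δ_i = (y_(i+1) - y_i)/h_i = -3, 6.
  1·M_0 + 4·M_1 + 1·M_2 = 6(Δ_1 - Δ_0) = 54
Clamped end conditions give two more equations: 2h_0·M_0 + h_0·M_1 = 6(Δ_0 - S'(1)) = 12 and h_1·M_1 + 2h_1·M_2 = 6(S'(3) - Δ_1) = -12.
Solving the tridiagonal system: M_0 = -3, M_1 = 18, M_2 = -15.

-3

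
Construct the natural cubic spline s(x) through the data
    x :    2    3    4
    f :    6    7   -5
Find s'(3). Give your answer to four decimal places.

-5.5000

Write M_i for s''(x_i). With h_i = 1, 1 and divided differences Δ_i = 1, -12, the continuity of s' gives the tridiagonal system
  1·M_0 + 4·M_1 + 1·M_2 = 6(Δ_1 - Δ_0) = -78
Natural end conditions: M_0 = M_2 = 0.
Forward elimination and back-substitution give M_0 = 0, M_1 = -39/2, M_2 = 0.
On [3, 4], s'(x) = b_1 + 2c_1·(x - 3) + 3d_1·(x - 3)² with b_1 = Δ_1 - h_1(2M_1 + M_2)/6 = -11/2, c_1 = M_1/2 = -39/4, d_1 = (M_2 - M_1)/(6h_1) = 13/4. So s'(3) = -11/2.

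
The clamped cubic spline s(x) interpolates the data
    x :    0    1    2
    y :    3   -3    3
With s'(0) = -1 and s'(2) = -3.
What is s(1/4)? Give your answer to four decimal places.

1.8750

With M_i denoting the second derivative at x_i, h_i = 1, 1, and Δ_i = (y_(i+1) − y_i)/h_i = -6, 6:
  1·M_0 + 4·M_1 + 1·M_2 = 6(Δ_1 - Δ_0) = 72
Clamped end conditions give two more equations: 2h_0·M_0 + h_0·M_1 = 6(Δ_0 - s'(0)) = -30 and h_1·M_1 + 2h_1·M_2 = 6(s'(2) - Δ_1) = -54.
Forward elimination and back-substitution give M_0 = -34, M_1 = 38, M_2 = -46.
On [0, 1], s(x) = 3 - 1·x - 17·x² + 12·x³.
With x = 1/4: s(1/4) = 15/8.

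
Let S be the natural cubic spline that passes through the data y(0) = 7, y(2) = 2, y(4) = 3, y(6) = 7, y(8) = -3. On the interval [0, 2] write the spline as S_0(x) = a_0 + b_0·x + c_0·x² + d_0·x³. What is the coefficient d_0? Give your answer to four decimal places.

Let M_i = S''(x_i). Step sizes h_i = 2, 2, 2, 2; slopes of the chords Δ_i = (y_(i+1) - y_i)/h_i = -5/2, 1/2, 2, -5.
  2·M_0 + 8·M_1 + 2·M_2 = 6(Δ_1 - Δ_0) = 18
  2·M_1 + 8·M_2 + 2·M_3 = 6(Δ_2 - Δ_1) = 9
  2·M_2 + 8·M_3 + 2·M_4 = 6(Δ_3 - Δ_2) = -42
Natural end conditions: M_0 = M_4 = 0.
Solving the tridiagonal system: M_0 = 0, M_1 = 12/7, M_2 = 15/7, M_3 = -81/14, M_4 = 0.
On [0, 2], with S_0(x) = a_0 + b_0·x + c_0·x² + d_0·x³: c_0 = M_0/2 = 0, d_0 = (M_1 - M_0)/(6h_0) = 1/7, b_0 = Δ_0 - h_0(2M_0 + M_1)/6 = -43/14.

0.1429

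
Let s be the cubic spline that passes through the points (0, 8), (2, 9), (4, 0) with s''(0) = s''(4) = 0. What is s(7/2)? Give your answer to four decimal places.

Let m_i = s''(x_i). Step sizes h_i = 2, 2; slopes of the chords Δ_i = (y_(i+1) - y_i)/h_i = 1/2, -9/2.
  2·m_0 + 8·m_1 + 2·m_2 = 6(Δ_1 - Δ_0) = -30
Natural end conditions: m_0 = m_2 = 0.
Forward elimination and back-substitution give m_0 = 0, m_1 = -15/4, m_2 = 0.
On [2, 4], s(x) = 9 - 2·(x - 2) - 15/8·(x - 2)² + 5/16·(x - 2)³.
With (x - 2) = 3/2: s(7/2) = 363/128.

2.8359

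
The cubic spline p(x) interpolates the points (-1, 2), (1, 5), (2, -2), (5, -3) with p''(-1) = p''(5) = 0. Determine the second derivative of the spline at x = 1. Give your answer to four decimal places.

-9.5319

Write m_i for p''(x_i). With h_i = 2, 1, 3 and divided differences Δ_i = 3/2, -7, -1/3, the continuity of p' gives the tridiagonal system
  2·m_0 + 6·m_1 + 1·m_2 = 6(Δ_1 - Δ_0) = -51
  1·m_1 + 8·m_2 + 3·m_3 = 6(Δ_2 - Δ_1) = 40
Natural end conditions: m_0 = m_3 = 0.
Solving: m_0 = 0, m_1 = -448/47, m_2 = 291/47, m_3 = 0.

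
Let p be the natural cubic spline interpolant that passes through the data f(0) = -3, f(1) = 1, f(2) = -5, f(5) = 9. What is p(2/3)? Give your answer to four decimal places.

Write σ_i for p''(x_i). With h_i = 1, 1, 3 and divided differences Δ_i = 4, -6, 14/3, the continuity of p' gives the tridiagonal system
  1·σ_0 + 4·σ_1 + 1·σ_2 = 6(Δ_1 - Δ_0) = -60
  1·σ_1 + 8·σ_2 + 3·σ_3 = 6(Δ_2 - Δ_1) = 64
Natural end conditions: σ_0 = σ_3 = 0.
Solving the tridiagonal system: σ_0 = 0, σ_1 = -544/31, σ_2 = 316/31, σ_3 = 0.
On [0, 1], p(t) = -3 + 644/93·t + 0·t² - 272/93·t³.
With t = 2/3: p(2/3) = 1883/2511.

0.7499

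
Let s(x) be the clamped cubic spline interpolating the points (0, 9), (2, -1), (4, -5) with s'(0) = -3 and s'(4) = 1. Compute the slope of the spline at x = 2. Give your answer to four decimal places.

-4.7500

Let σ_i = s''(x_i). Step sizes h_i = 2, 2; slopes of the chords Δ_i = (y_(i+1) - y_i)/h_i = -5, -2.
  2·σ_0 + 8·σ_1 + 2·σ_2 = 6(Δ_1 - Δ_0) = 18
Clamped end conditions give two more equations: 2h_0·σ_0 + h_0·σ_1 = 6(Δ_0 - s'(0)) = -12 and h_1·σ_1 + 2h_1·σ_2 = 6(s'(4) - Δ_1) = 18.
Forward elimination and back-substitution give σ_0 = -17/4, σ_1 = 5/2, σ_2 = 13/4.
On [2, 4], s'(x) = b_1 + 2c_1·(x - 2) + 3d_1·(x - 2)² with b_1 = Δ_1 - h_1(2σ_1 + σ_2)/6 = -19/4, c_1 = σ_1/2 = 5/4, d_1 = (σ_2 - σ_1)/(6h_1) = 1/16. So s'(2) = -19/4.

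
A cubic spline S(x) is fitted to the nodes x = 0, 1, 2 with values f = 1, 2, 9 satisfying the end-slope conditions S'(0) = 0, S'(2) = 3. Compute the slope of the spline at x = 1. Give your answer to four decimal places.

5.2500

Write M_i for S''(x_i). With h_i = 1, 1 and divided differences Δ_i = 1, 7, the continuity of S' gives the tridiagonal system
  1·M_0 + 4·M_1 + 1·M_2 = 6(Δ_1 - Δ_0) = 36
Clamped end conditions give two more equations: 2h_0·M_0 + h_0·M_1 = 6(Δ_0 - S'(0)) = 6 and h_1·M_1 + 2h_1·M_2 = 6(S'(2) - Δ_1) = -24.
Forward elimination and back-substitution give M_0 = -9/2, M_1 = 15, M_2 = -39/2.
On [1, 2], S'(x) = b_1 + 2c_1·(x - 1) + 3d_1·(x - 1)² with b_1 = Δ_1 - h_1(2M_1 + M_2)/6 = 21/4, c_1 = M_1/2 = 15/2, d_1 = (M_2 - M_1)/(6h_1) = -23/4. So S'(1) = 21/4.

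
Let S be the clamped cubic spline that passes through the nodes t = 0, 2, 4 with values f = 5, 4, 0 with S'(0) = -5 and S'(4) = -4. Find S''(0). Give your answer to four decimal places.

8.1250

Write σ_i for S''(x_i). With h_i = 2, 2 and divided differences Δ_i = -1/2, -2, the continuity of S' gives the tridiagonal system
  2·σ_0 + 8·σ_1 + 2·σ_2 = 6(Δ_1 - Δ_0) = -9
Clamped end conditions give two more equations: 2h_0·σ_0 + h_0·σ_1 = 6(Δ_0 - S'(0)) = 27 and h_1·σ_1 + 2h_1·σ_2 = 6(S'(4) - Δ_1) = -12.
Solving the tridiagonal system: σ_0 = 65/8, σ_1 = -11/4, σ_2 = -13/8.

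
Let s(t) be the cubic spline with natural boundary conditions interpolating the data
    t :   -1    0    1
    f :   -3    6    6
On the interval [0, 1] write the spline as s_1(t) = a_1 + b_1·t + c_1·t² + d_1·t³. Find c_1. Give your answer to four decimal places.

Put σ_i = s'' at the i-th knot. Here h = (1, 1) and Δ = (9, 0), so the interior equations h_(i-1)·σ_(i-1) + 2(h_(i-1)+h_i)·σ_i + h_i·σ_(i+1) = 6(Δ_i − Δ_(i-1)) read
  1·σ_0 + 4·σ_1 + 1·σ_2 = 6(Δ_1 - Δ_0) = -54
Natural end conditions: σ_0 = σ_2 = 0.
Solving the tridiagonal system: σ_0 = 0, σ_1 = -27/2, σ_2 = 0.
On [0, 1], with s_1(t) = a_1 + b_1·t + c_1·t² + d_1·t³: c_1 = σ_1/2 = -27/4, d_1 = (σ_2 - σ_1)/(6h_1) = 9/4, b_1 = Δ_1 - h_1(2σ_1 + σ_2)/6 = 9/2.

-6.7500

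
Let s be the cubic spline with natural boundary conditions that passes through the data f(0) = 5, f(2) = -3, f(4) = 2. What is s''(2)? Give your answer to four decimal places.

With M_i denoting the second derivative at x_i, h_i = 2, 2, and Δ_i = (y_(i+1) − y_i)/h_i = -4, 5/2:
  2·M_0 + 8·M_1 + 2·M_2 = 6(Δ_1 - Δ_0) = 39
Natural end conditions: M_0 = M_2 = 0.
Hence M_0 = 0, M_1 = 39/8, M_2 = 0.

4.8750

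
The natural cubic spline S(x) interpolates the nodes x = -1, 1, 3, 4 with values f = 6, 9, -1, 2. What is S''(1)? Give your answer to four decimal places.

Let M_i = S''(x_i). Step sizes h_i = 2, 2, 1; slopes of the chords Δ_i = (y_(i+1) - y_i)/h_i = 3/2, -5, 3.
  2·M_0 + 8·M_1 + 2·M_2 = 6(Δ_1 - Δ_0) = -39
  2·M_1 + 6·M_2 + 1·M_3 = 6(Δ_2 - Δ_1) = 48
Natural end conditions: M_0 = M_3 = 0.
Hence M_0 = 0, M_1 = -15/2, M_2 = 21/2, M_3 = 0.

-7.5000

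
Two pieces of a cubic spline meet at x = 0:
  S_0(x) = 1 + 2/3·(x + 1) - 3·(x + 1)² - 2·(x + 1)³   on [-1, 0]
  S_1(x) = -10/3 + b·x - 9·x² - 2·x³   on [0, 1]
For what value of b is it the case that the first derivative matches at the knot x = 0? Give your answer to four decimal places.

-11.3333

S_0'(x) = 2/3 - 6·(x + 1) - 6·(x + 1)², so S_0'(0) = -34/3. On the right, S_1'(0) = b, so b = -34/3.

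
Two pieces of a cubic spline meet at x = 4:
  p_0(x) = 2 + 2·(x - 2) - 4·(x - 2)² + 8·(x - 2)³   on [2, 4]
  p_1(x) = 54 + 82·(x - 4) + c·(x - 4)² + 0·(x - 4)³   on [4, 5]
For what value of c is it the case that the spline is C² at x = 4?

p_0''(x) = -8 + 48·(x - 2), so p_0''(4) = 88. On the right, p_1''(4) = 2c, so c = 44.

44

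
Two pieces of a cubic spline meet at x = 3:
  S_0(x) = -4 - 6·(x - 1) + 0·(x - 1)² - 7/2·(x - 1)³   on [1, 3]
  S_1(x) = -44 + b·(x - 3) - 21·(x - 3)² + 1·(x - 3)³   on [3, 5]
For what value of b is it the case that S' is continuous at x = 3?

-48

S_0'(x) = -6 + 0·(x - 1) - 21/2·(x - 1)², so S_0'(3) = -48. On the right, S_1'(3) = b, so b = -48.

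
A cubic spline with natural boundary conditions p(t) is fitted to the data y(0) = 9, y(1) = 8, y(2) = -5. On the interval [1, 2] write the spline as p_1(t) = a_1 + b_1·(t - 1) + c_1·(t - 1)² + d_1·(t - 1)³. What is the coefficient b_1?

Put M_i = p'' at the i-th knot. Here h = (1, 1) and Δ = (-1, -13), so the interior equations h_(i-1)·M_(i-1) + 2(h_(i-1)+h_i)·M_i + h_i·M_(i+1) = 6(Δ_i − Δ_(i-1)) read
  1·M_0 + 4·M_1 + 1·M_2 = 6(Δ_1 - Δ_0) = -72
Natural end conditions: M_0 = M_2 = 0.
Solving: M_0 = 0, M_1 = -18, M_2 = 0.
On [1, 2], with p_1(t) = a_1 + b_1·(t - 1) + c_1·(t - 1)² + d_1·(t - 1)³: c_1 = M_1/2 = -9, d_1 = (M_2 - M_1)/(6h_1) = 3, b_1 = Δ_1 - h_1(2M_1 + M_2)/6 = -7.

-7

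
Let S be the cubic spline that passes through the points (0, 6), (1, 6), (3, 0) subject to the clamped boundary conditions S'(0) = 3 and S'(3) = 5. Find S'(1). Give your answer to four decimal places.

Let M_i = S''(x_i). Step sizes h_i = 1, 2; slopes of the chords Δ_i = (y_(i+1) - y_i)/h_i = 0, -3.
  1·M_0 + 6·M_1 + 2·M_2 = 6(Δ_1 - Δ_0) = -18
Clamped end conditions give two more equations: 2h_0·M_0 + h_0·M_1 = 6(Δ_0 - S'(0)) = -18 and h_1·M_1 + 2h_1·M_2 = 6(S'(3) - Δ_1) = 48.
Solving the tridiagonal system: M_0 = -16/3, M_1 = -22/3, M_2 = 47/3.
On [1, 3], S'(x) = b_1 + 2c_1·(x - 1) + 3d_1·(x - 1)² with b_1 = Δ_1 - h_1(2M_1 + M_2)/6 = -10/3, c_1 = M_1/2 = -11/3, d_1 = (M_2 - M_1)/(6h_1) = 23/12. So S'(1) = -10/3.

-3.3333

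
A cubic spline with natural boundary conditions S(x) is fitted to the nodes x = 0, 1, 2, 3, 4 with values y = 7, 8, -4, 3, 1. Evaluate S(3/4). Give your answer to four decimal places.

9.3906

Let σ_i = S''(x_i). Step sizes h_i = 1, 1, 1, 1; slopes of the chords Δ_i = (y_(i+1) - y_i)/h_i = 1, -12, 7, -2.
  1·σ_0 + 4·σ_1 + 1·σ_2 = 6(Δ_1 - Δ_0) = -78
  1·σ_1 + 4·σ_2 + 1·σ_3 = 6(Δ_2 - Δ_1) = 114
  1·σ_2 + 4·σ_3 + 1·σ_4 = 6(Δ_3 - Δ_2) = -54
Natural end conditions: σ_0 = σ_4 = 0.
Hence σ_0 = 0, σ_1 = -30, σ_2 = 42, σ_3 = -24, σ_4 = 0.
On [0, 1], S(x) = 7 + 6·x + 0·x² - 5·x³.
With x = 3/4: S(3/4) = 601/64.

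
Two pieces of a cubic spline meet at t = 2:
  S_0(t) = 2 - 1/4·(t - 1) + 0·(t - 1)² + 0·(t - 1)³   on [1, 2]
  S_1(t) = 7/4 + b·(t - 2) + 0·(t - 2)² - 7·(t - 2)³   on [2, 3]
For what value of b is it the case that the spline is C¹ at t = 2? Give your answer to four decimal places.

S_0'(t) = -1/4 + 0·(t - 1) + 0·(t - 1)², so S_0'(2) = -1/4. On the right, S_1'(2) = b, so b = -1/4.

-0.2500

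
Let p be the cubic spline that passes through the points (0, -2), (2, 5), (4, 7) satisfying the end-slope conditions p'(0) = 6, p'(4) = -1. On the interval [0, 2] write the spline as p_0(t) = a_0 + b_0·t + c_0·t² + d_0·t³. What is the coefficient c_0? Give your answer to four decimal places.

With M_i denoting the second derivative at x_i, h_i = 2, 2, and Δ_i = (y_(i+1) − y_i)/h_i = 7/2, 1:
  2·M_0 + 8·M_1 + 2·M_2 = 6(Δ_1 - Δ_0) = -15
Clamped end conditions give two more equations: 2h_0·M_0 + h_0·M_1 = 6(Δ_0 - p'(0)) = -15 and h_1·M_1 + 2h_1·M_2 = 6(p'(4) - Δ_1) = -12.
Solving: M_0 = -29/8, M_1 = -1/4, M_2 = -23/8.
On [0, 2], with p_0(t) = a_0 + b_0·t + c_0·t² + d_0·t³: c_0 = M_0/2 = -29/16, d_0 = (M_1 - M_0)/(6h_0) = 9/32, b_0 = Δ_0 - h_0(2M_0 + M_1)/6 = 6.

-1.8125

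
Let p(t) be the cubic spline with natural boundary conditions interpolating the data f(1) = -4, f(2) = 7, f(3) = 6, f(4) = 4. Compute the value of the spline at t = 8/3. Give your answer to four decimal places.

With M_i denoting the second derivative at x_i, h_i = 1, 1, 1, and Δ_i = (y_(i+1) − y_i)/h_i = 11, -1, -2:
  1·M_0 + 4·M_1 + 1·M_2 = 6(Δ_1 - Δ_0) = -72
  1·M_1 + 4·M_2 + 1·M_3 = 6(Δ_2 - Δ_1) = -6
Natural end conditions: M_0 = M_3 = 0.
Hence M_0 = 0, M_1 = -94/5, M_2 = 16/5, M_3 = 0.
On [2, 3], p(t) = 7 + 71/15·(t - 2) - 47/5·(t - 2)² + 11/3·(t - 2)³.
With (t - 2) = 2/3: p(8/3) = 2861/405.

7.0642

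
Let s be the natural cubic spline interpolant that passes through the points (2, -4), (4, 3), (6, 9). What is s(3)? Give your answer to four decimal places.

Write σ_i for s''(x_i). With h_i = 2, 2 and divided differences Δ_i = 7/2, 3, the continuity of s' gives the tridiagonal system
  2·σ_0 + 8·σ_1 + 2·σ_2 = 6(Δ_1 - Δ_0) = -3
Natural end conditions: σ_0 = σ_2 = 0.
Hence σ_0 = 0, σ_1 = -3/8, σ_2 = 0.
On [2, 4], s(x) = -4 + 29/8·(x - 2) + 0·(x - 2)² - 1/32·(x - 2)³.
With (x - 2) = 1: s(3) = -13/32.

-0.4063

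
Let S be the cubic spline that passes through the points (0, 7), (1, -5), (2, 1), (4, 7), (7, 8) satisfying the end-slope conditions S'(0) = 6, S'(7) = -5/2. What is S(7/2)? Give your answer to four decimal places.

Let σ_i = S''(x_i). Step sizes h_i = 1, 1, 2, 3; slopes of the chords Δ_i = (y_(i+1) - y_i)/h_i = -12, 6, 3, 1/3.
  1·σ_0 + 4·σ_1 + 1·σ_2 = 6(Δ_1 - Δ_0) = 108
  1·σ_1 + 6·σ_2 + 2·σ_3 = 6(Δ_2 - Δ_1) = -18
  2·σ_2 + 10·σ_3 + 3·σ_4 = 6(Δ_3 - Δ_2) = -16
Clamped end conditions give two more equations: 2h_0·σ_0 + h_0·σ_1 = 6(Δ_0 - S'(0)) = -108 and h_3·σ_3 + 2h_3·σ_4 = 6(S'(7) - Δ_3) = -17.
Hence σ_0 = -1025/13, σ_1 = 646/13, σ_2 = -155/13, σ_3 = 25/13, σ_4 = -148/39.
On [2, 4], S(x) = 1 + 134/13·(x - 2) - 155/26·(x - 2)² + 15/13·(x - 2)³.
With (x - 2) = 3/2: S(7/2) = 361/52.

6.9423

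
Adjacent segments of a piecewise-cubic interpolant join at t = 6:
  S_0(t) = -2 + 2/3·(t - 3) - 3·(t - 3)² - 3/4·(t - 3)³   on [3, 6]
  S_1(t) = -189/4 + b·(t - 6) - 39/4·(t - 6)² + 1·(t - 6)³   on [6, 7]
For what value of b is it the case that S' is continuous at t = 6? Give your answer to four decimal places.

S_0'(t) = 2/3 - 6·(t - 3) - 9/4·(t - 3)², so S_0'(6) = -451/12. On the right, S_1'(6) = b, so b = -451/12.

-37.5833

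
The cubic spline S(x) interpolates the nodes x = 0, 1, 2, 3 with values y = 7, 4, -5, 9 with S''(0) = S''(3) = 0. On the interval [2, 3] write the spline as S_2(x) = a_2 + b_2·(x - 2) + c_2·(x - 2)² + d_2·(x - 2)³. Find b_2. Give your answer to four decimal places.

Let M_i = S''(x_i). Step sizes h_i = 1, 1, 1; slopes of the chords Δ_i = (y_(i+1) - y_i)/h_i = -3, -9, 14.
  1·M_0 + 4·M_1 + 1·M_2 = 6(Δ_1 - Δ_0) = -36
  1·M_1 + 4·M_2 + 1·M_3 = 6(Δ_2 - Δ_1) = 138
Natural end conditions: M_0 = M_3 = 0.
Solving: M_0 = 0, M_1 = -94/5, M_2 = 196/5, M_3 = 0.
On [2, 3], with S_2(x) = a_2 + b_2·(x - 2) + c_2·(x - 2)² + d_2·(x - 2)³: c_2 = M_2/2 = 98/5, d_2 = (M_3 - M_2)/(6h_2) = -98/15, b_2 = Δ_2 - h_2(2M_2 + M_3)/6 = 14/15.

0.9333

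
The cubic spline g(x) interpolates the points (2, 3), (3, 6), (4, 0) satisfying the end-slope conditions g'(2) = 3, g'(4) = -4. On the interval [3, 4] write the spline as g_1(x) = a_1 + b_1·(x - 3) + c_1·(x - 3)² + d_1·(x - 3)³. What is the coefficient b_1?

Let M_i = g''(x_i). Step sizes h_i = 1, 1; slopes of the chords Δ_i = (y_(i+1) - y_i)/h_i = 3, -6.
  1·M_0 + 4·M_1 + 1·M_2 = 6(Δ_1 - Δ_0) = -54
Clamped end conditions give two more equations: 2h_0·M_0 + h_0·M_1 = 6(Δ_0 - g'(2)) = 0 and h_1·M_1 + 2h_1·M_2 = 6(g'(4) - Δ_1) = 12.
Solving the tridiagonal system: M_0 = 10, M_1 = -20, M_2 = 16.
On [3, 4], with g_1(x) = a_1 + b_1·(x - 3) + c_1·(x - 3)² + d_1·(x - 3)³: c_1 = M_1/2 = -10, d_1 = (M_2 - M_1)/(6h_1) = 6, b_1 = Δ_1 - h_1(2M_1 + M_2)/6 = -2.

-2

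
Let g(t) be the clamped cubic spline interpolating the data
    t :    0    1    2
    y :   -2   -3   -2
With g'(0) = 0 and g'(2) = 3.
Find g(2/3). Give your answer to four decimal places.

Write σ_i for g''(x_i). With h_i = 1, 1 and divided differences Δ_i = -1, 1, the continuity of g' gives the tridiagonal system
  1·σ_0 + 4·σ_1 + 1·σ_2 = 6(Δ_1 - Δ_0) = 12
Clamped end conditions give two more equations: 2h_0·σ_0 + h_0·σ_1 = 6(Δ_0 - g'(0)) = -6 and h_1·σ_1 + 2h_1·σ_2 = 6(g'(2) - Δ_1) = 12.
Solving: σ_0 = -9/2, σ_1 = 3, σ_2 = 9/2.
On [0, 1], g(t) = -2 + 0·t - 9/4·t² + 5/4·t³.
With t = 2/3: g(2/3) = -71/27.

-2.6296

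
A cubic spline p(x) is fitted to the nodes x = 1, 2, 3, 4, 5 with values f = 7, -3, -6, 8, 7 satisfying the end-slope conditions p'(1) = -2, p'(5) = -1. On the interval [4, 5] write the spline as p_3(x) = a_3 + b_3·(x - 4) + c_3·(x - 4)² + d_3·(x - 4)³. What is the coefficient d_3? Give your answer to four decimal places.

8.6964

With σ_i denoting the second derivative at x_i, h_i = 1, 1, 1, 1, and Δ_i = (y_(i+1) − y_i)/h_i = -10, -3, 14, -1:
  1·σ_0 + 4·σ_1 + 1·σ_2 = 6(Δ_1 - Δ_0) = 42
  1·σ_1 + 4·σ_2 + 1·σ_3 = 6(Δ_2 - Δ_1) = 102
  1·σ_2 + 4·σ_3 + 1·σ_4 = 6(Δ_3 - Δ_2) = -90
Clamped end conditions give two more equations: 2h_0·σ_0 + h_0·σ_1 = 6(Δ_0 - p'(1)) = -48 and h_3·σ_3 + 2h_3·σ_4 = 6(p'(5) - Δ_3) = 0.
Forward elimination and back-substitution give σ_0 = -809/28, σ_1 = 137/14, σ_2 = 127/4, σ_3 = -487/14, σ_4 = 487/28.
On [4, 5], with p_3(x) = a_3 + b_3·(x - 4) + c_3·(x - 4)² + d_3·(x - 4)³: c_3 = σ_3/2 = -487/28, d_3 = (σ_4 - σ_3)/(6h_3) = 487/56, b_3 = Δ_3 - h_3(2σ_3 + σ_4)/6 = 431/56.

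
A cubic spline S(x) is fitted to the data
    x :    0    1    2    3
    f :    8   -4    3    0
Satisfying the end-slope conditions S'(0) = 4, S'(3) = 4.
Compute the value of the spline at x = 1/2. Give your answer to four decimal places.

3.2000

Let σ_i = S''(x_i). Step sizes h_i = 1, 1, 1; slopes of the chords Δ_i = (y_(i+1) - y_i)/h_i = -12, 7, -3.
  1·σ_0 + 4·σ_1 + 1·σ_2 = 6(Δ_1 - Δ_0) = 114
  1·σ_1 + 4·σ_2 + 1·σ_3 = 6(Δ_2 - Δ_1) = -60
Clamped end conditions give two more equations: 2h_0·σ_0 + h_0·σ_1 = 6(Δ_0 - S'(0)) = -96 and h_2·σ_2 + 2h_2·σ_3 = 6(S'(3) - Δ_2) = 42.
Hence σ_0 = -384/5, σ_1 = 288/5, σ_2 = -198/5, σ_3 = 204/5.
On [0, 1], S(x) = 8 + 4·x - 192/5·x² + 112/5·x³.
With x = 1/2: S(1/2) = 16/5.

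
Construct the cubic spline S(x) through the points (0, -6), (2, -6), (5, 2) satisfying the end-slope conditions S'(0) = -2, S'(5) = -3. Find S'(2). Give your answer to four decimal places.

2.8000

Write m_i for S''(x_i). With h_i = 2, 3 and divided differences Δ_i = 0, 8/3, the continuity of S' gives the tridiagonal system
  2·m_0 + 10·m_1 + 3·m_2 = 6(Δ_1 - Δ_0) = 16
Clamped end conditions give two more equations: 2h_0·m_0 + h_0·m_1 = 6(Δ_0 - S'(0)) = 12 and h_1·m_1 + 2h_1·m_2 = 6(S'(5) - Δ_1) = -34.
Hence m_0 = 6/5, m_1 = 18/5, m_2 = -112/15.
On [2, 5], S'(x) = b_1 + 2c_1·(x - 2) + 3d_1·(x - 2)² with b_1 = Δ_1 - h_1(2m_1 + m_2)/6 = 14/5, c_1 = m_1/2 = 9/5, d_1 = (m_2 - m_1)/(6h_1) = -83/135. So S'(2) = 14/5.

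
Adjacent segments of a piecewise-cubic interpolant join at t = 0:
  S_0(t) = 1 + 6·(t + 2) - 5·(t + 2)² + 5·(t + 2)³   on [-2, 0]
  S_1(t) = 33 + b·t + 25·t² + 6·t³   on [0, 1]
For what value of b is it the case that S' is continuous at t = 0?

S_0'(t) = 6 - 10·(t + 2) + 15·(t + 2)², so S_0'(0) = 46. On the right, S_1'(0) = b, so b = 46.

46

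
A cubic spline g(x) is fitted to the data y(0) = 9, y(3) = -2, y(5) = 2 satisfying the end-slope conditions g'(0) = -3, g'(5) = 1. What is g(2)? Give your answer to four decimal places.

Write σ_i for g''(x_i). With h_i = 3, 2 and divided differences Δ_i = -11/3, 2, the continuity of g' gives the tridiagonal system
  3·σ_0 + 10·σ_1 + 2·σ_2 = 6(Δ_1 - Δ_0) = 34
Clamped end conditions give two more equations: 2h_0·σ_0 + h_0·σ_1 = 6(Δ_0 - g'(0)) = -4 and h_1·σ_1 + 2h_1·σ_2 = 6(g'(5) - Δ_1) = -6.
Forward elimination and back-substitution give σ_0 = -49/15, σ_1 = 26/5, σ_2 = -41/10.
On [0, 3], g(x) = 9 - 3·x - 49/30·x² + 127/270·x³.
With x = 2: g(2) = 31/135.

0.2296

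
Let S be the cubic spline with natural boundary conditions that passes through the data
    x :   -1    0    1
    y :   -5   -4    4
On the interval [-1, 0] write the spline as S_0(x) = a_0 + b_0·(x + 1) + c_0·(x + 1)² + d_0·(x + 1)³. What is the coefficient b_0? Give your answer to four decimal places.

-0.7500

Put M_i = S'' at the i-th knot. Here h = (1, 1) and Δ = (1, 8), so the interior equations h_(i-1)·M_(i-1) + 2(h_(i-1)+h_i)·M_i + h_i·M_(i+1) = 6(Δ_i − Δ_(i-1)) read
  1·M_0 + 4·M_1 + 1·M_2 = 6(Δ_1 - Δ_0) = 42
Natural end conditions: M_0 = M_2 = 0.
Hence M_0 = 0, M_1 = 21/2, M_2 = 0.
On [-1, 0], with S_0(x) = a_0 + b_0·(x + 1) + c_0·(x + 1)² + d_0·(x + 1)³: c_0 = M_0/2 = 0, d_0 = (M_1 - M_0)/(6h_0) = 7/4, b_0 = Δ_0 - h_0(2M_0 + M_1)/6 = -3/4.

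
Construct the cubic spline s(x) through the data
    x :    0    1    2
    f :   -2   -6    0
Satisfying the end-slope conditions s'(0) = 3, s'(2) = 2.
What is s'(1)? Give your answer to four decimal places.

0.2500

Write M_i for s''(x_i). With h_i = 1, 1 and divided differences Δ_i = -4, 6, the continuity of s' gives the tridiagonal system
  1·M_0 + 4·M_1 + 1·M_2 = 6(Δ_1 - Δ_0) = 60
Clamped end conditions give two more equations: 2h_0·M_0 + h_0·M_1 = 6(Δ_0 - s'(0)) = -42 and h_1·M_1 + 2h_1·M_2 = 6(s'(2) - Δ_1) = -24.
Hence M_0 = -73/2, M_1 = 31, M_2 = -55/2.
On [1, 2], s'(x) = b_1 + 2c_1·(x - 1) + 3d_1·(x - 1)² with b_1 = Δ_1 - h_1(2M_1 + M_2)/6 = 1/4, c_1 = M_1/2 = 31/2, d_1 = (M_2 - M_1)/(6h_1) = -39/4. So s'(1) = 1/4.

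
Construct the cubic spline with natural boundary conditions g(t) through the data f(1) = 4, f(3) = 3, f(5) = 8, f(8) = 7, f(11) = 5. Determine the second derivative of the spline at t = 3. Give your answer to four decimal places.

With m_i denoting the second derivative at x_i, h_i = 2, 2, 3, 3, and Δ_i = (y_(i+1) − y_i)/h_i = -1/2, 5/2, -1/3, -2/3:
  2·m_0 + 8·m_1 + 2·m_2 = 6(Δ_1 - Δ_0) = 18
  2·m_1 + 10·m_2 + 3·m_3 = 6(Δ_2 - Δ_1) = -17
  3·m_2 + 12·m_3 + 3·m_4 = 6(Δ_3 - Δ_2) = -2
Natural end conditions: m_0 = m_4 = 0.
Solving the tridiagonal system: m_0 = 0, m_1 = 57/20, m_2 = -12/5, m_3 = 13/30, m_4 = 0.

2.8500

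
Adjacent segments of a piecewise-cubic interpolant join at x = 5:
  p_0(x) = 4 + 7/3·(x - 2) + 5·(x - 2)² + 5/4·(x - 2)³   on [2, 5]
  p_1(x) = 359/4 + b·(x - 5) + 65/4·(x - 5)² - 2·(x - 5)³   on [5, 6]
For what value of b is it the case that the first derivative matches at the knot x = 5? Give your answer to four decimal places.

66.0833

p_0'(x) = 7/3 + 10·(x - 2) + 15/4·(x - 2)², so p_0'(5) = 793/12. On the right, p_1'(5) = b, so b = 793/12.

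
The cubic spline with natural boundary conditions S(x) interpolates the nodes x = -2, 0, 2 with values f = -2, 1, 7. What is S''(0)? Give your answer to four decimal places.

With M_i denoting the second derivative at x_i, h_i = 2, 2, and Δ_i = (y_(i+1) − y_i)/h_i = 3/2, 3:
  2·M_0 + 8·M_1 + 2·M_2 = 6(Δ_1 - Δ_0) = 9
Natural end conditions: M_0 = M_2 = 0.
Solving the tridiagonal system: M_0 = 0, M_1 = 9/8, M_2 = 0.

1.1250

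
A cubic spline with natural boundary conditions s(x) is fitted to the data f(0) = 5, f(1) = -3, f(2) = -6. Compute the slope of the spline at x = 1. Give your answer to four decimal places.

-5.5000

Let M_i = s''(x_i). Step sizes h_i = 1, 1; slopes of the chords Δ_i = (y_(i+1) - y_i)/h_i = -8, -3.
  1·M_0 + 4·M_1 + 1·M_2 = 6(Δ_1 - Δ_0) = 30
Natural end conditions: M_0 = M_2 = 0.
Solving: M_0 = 0, M_1 = 15/2, M_2 = 0.
On [1, 2], s'(x) = b_1 + 2c_1·(x - 1) + 3d_1·(x - 1)² with b_1 = Δ_1 - h_1(2M_1 + M_2)/6 = -11/2, c_1 = M_1/2 = 15/4, d_1 = (M_2 - M_1)/(6h_1) = -5/4. So s'(1) = -11/2.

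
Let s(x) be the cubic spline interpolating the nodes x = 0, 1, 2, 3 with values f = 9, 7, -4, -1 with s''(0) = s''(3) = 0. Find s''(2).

26

Let M_i = s''(x_i). Step sizes h_i = 1, 1, 1; slopes of the chords Δ_i = (y_(i+1) - y_i)/h_i = -2, -11, 3.
  1·M_0 + 4·M_1 + 1·M_2 = 6(Δ_1 - Δ_0) = -54
  1·M_1 + 4·M_2 + 1·M_3 = 6(Δ_2 - Δ_1) = 84
Natural end conditions: M_0 = M_3 = 0.
Forward elimination and back-substitution give M_0 = 0, M_1 = -20, M_2 = 26, M_3 = 0.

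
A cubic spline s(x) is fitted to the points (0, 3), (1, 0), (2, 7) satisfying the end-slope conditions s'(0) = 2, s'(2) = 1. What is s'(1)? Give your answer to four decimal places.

Let m_i = s''(x_i). Step sizes h_i = 1, 1; slopes of the chords Δ_i = (y_(i+1) - y_i)/h_i = -3, 7.
  1·m_0 + 4·m_1 + 1·m_2 = 6(Δ_1 - Δ_0) = 60
Clamped end conditions give two more equations: 2h_0·m_0 + h_0·m_1 = 6(Δ_0 - s'(0)) = -30 and h_1·m_1 + 2h_1·m_2 = 6(s'(2) - Δ_1) = -36.
Forward elimination and back-substitution give m_0 = -61/2, m_1 = 31, m_2 = -67/2.
On [1, 2], s'(x) = b_1 + 2c_1·(x - 1) + 3d_1·(x - 1)² with b_1 = Δ_1 - h_1(2m_1 + m_2)/6 = 9/4, c_1 = m_1/2 = 31/2, d_1 = (m_2 - m_1)/(6h_1) = -43/4. So s'(1) = 9/4.

2.2500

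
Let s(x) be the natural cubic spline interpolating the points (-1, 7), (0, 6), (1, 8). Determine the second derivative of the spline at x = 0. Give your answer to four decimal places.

Let m_i = s''(x_i). Step sizes h_i = 1, 1; slopes of the chords Δ_i = (y_(i+1) - y_i)/h_i = -1, 2.
  1·m_0 + 4·m_1 + 1·m_2 = 6(Δ_1 - Δ_0) = 18
Natural end conditions: m_0 = m_2 = 0.
Solving the tridiagonal system: m_0 = 0, m_1 = 9/2, m_2 = 0.

4.5000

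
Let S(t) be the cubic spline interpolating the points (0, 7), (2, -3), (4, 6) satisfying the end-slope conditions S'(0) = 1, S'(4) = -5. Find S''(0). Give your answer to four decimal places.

Let m_i = S''(x_i). Step sizes h_i = 2, 2; slopes of the chords Δ_i = (y_(i+1) - y_i)/h_i = -5, 9/2.
  2·m_0 + 8·m_1 + 2·m_2 = 6(Δ_1 - Δ_0) = 57
Clamped end conditions give two more equations: 2h_0·m_0 + h_0·m_1 = 6(Δ_0 - S'(0)) = -36 and h_1·m_1 + 2h_1·m_2 = 6(S'(4) - Δ_1) = -57.
Hence m_0 = -141/8, m_1 = 69/4, m_2 = -183/8.

-17.6250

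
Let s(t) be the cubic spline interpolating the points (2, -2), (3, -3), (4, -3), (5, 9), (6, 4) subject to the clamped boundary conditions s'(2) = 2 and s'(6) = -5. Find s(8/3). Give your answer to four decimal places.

Write σ_i for s''(x_i). With h_i = 1, 1, 1, 1 and divided differences Δ_i = -1, 0, 12, -5, the continuity of s' gives the tridiagonal system
  1·σ_0 + 4·σ_1 + 1·σ_2 = 6(Δ_1 - Δ_0) = 6
  1·σ_1 + 4·σ_2 + 1·σ_3 = 6(Δ_2 - Δ_1) = 72
  1·σ_2 + 4·σ_3 + 1·σ_4 = 6(Δ_3 - Δ_2) = -102
Clamped end conditions give two more equations: 2h_0·σ_0 + h_0·σ_1 = 6(Δ_0 - s'(2)) = -18 and h_3·σ_3 + 2h_3·σ_4 = 6(s'(6) - Δ_3) = 0.
Hence σ_0 = -199/28, σ_1 = -53/14, σ_2 = 113/4, σ_3 = -521/14, σ_4 = 521/28.
On [2, 3], s(t) = -2 + 2·(t - 2) - 199/56·(t - 2)² + 31/56·(t - 2)³.
With (t - 2) = 2/3: s(8/3) = -787/378.

-2.0820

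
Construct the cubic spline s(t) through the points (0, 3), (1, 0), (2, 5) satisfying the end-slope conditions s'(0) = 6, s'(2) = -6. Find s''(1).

36

Put M_i = s'' at the i-th knot. Here h = (1, 1) and Δ = (-3, 5), so the interior equations h_(i-1)·M_(i-1) + 2(h_(i-1)+h_i)·M_i + h_i·M_(i+1) = 6(Δ_i − Δ_(i-1)) read
  1·M_0 + 4·M_1 + 1·M_2 = 6(Δ_1 - Δ_0) = 48
Clamped end conditions give two more equations: 2h_0·M_0 + h_0·M_1 = 6(Δ_0 - s'(0)) = -54 and h_1·M_1 + 2h_1·M_2 = 6(s'(2) - Δ_1) = -66.
Forward elimination and back-substitution give M_0 = -45, M_1 = 36, M_2 = -51.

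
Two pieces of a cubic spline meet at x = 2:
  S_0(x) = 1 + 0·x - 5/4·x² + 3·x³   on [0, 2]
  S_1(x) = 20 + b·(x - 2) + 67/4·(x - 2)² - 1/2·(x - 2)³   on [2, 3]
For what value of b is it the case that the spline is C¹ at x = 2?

S_0'(x) = 0 - 5/2·x + 9·x², so S_0'(2) = 31. On the right, S_1'(2) = b, so b = 31.

31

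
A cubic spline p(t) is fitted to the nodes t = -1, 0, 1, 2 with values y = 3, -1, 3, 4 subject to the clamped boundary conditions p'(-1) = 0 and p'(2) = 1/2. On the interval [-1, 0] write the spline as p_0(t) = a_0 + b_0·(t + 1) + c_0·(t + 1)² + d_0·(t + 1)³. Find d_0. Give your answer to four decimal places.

7.0333

Let m_i = p''(x_i). Step sizes h_i = 1, 1, 1; slopes of the chords Δ_i = (y_(i+1) - y_i)/h_i = -4, 4, 1.
  1·m_0 + 4·m_1 + 1·m_2 = 6(Δ_1 - Δ_0) = 48
  1·m_1 + 4·m_2 + 1·m_3 = 6(Δ_2 - Δ_1) = -18
Clamped end conditions give two more equations: 2h_0·m_0 + h_0·m_1 = 6(Δ_0 - p'(-1)) = -24 and h_2·m_2 + 2h_2·m_3 = 6(p'(2) - Δ_2) = -3.
Solving: m_0 = -331/15, m_1 = 302/15, m_2 = -157/15, m_3 = 56/15.
On [-1, 0], with p_0(t) = a_0 + b_0·(t + 1) + c_0·(t + 1)² + d_0·(t + 1)³: c_0 = m_0/2 = -331/30, d_0 = (m_1 - m_0)/(6h_0) = 211/30, b_0 = Δ_0 - h_0(2m_0 + m_1)/6 = 0.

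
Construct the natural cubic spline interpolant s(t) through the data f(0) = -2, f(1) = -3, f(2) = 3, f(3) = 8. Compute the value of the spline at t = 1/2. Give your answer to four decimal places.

-3.2250

Let σ_i = s''(x_i). Step sizes h_i = 1, 1, 1; slopes of the chords Δ_i = (y_(i+1) - y_i)/h_i = -1, 6, 5.
  1·σ_0 + 4·σ_1 + 1·σ_2 = 6(Δ_1 - Δ_0) = 42
  1·σ_1 + 4·σ_2 + 1·σ_3 = 6(Δ_2 - Δ_1) = -6
Natural end conditions: σ_0 = σ_3 = 0.
Hence σ_0 = 0, σ_1 = 58/5, σ_2 = -22/5, σ_3 = 0.
On [0, 1], s(t) = -2 - 44/15·t + 0·t² + 29/15·t³.
With t = 1/2: s(1/2) = -129/40.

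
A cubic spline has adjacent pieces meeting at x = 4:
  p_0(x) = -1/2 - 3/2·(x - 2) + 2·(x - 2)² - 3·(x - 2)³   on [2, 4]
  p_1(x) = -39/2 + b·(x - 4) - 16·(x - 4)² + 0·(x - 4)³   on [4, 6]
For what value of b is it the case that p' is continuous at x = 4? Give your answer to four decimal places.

p_0'(x) = -3/2 + 4·(x - 2) - 9·(x - 2)², so p_0'(4) = -59/2. On the right, p_1'(4) = b, so b = -59/2.

-29.5000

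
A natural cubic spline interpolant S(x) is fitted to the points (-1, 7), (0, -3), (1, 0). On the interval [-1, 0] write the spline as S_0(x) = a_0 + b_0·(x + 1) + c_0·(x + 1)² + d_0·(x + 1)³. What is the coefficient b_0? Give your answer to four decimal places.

Write M_i for S''(x_i). With h_i = 1, 1 and divided differences Δ_i = -10, 3, the continuity of S' gives the tridiagonal system
  1·M_0 + 4·M_1 + 1·M_2 = 6(Δ_1 - Δ_0) = 78
Natural end conditions: M_0 = M_2 = 0.
Solving: M_0 = 0, M_1 = 39/2, M_2 = 0.
On [-1, 0], with S_0(x) = a_0 + b_0·(x + 1) + c_0·(x + 1)² + d_0·(x + 1)³: c_0 = M_0/2 = 0, d_0 = (M_1 - M_0)/(6h_0) = 13/4, b_0 = Δ_0 - h_0(2M_0 + M_1)/6 = -53/4.

-13.2500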